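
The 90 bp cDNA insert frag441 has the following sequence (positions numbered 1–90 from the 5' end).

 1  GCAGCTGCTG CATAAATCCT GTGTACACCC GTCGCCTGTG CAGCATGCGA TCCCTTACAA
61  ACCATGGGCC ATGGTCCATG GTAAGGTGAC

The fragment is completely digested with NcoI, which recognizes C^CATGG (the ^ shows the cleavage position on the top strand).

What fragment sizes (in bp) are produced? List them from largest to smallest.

62, 14, 7, 7 bp

NcoI sites (CCATGG) start at positions 62, 69, 76.
NcoI cuts after the first base of each site, so after positions 62, 69, 76.
Linear molecule, 3 cuts → 4 fragments:
  1–62 → 62 bp
  63–69 → 7 bp
  70–76 → 7 bp
  77–90 → 14 bp
Sorted largest to smallest: 62, 14, 7, 7 bp.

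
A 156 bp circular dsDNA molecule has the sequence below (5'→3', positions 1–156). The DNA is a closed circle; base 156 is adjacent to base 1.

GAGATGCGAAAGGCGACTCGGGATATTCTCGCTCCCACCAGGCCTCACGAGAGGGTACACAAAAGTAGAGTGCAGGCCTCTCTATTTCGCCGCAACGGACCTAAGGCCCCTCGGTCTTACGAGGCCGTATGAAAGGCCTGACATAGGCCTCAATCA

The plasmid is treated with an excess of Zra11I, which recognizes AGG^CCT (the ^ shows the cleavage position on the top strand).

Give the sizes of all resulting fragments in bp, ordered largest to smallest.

Zra11I sites (AGGCCT) start at positions 40, 74, 134, 145.
Zra11I cuts after base 3 of each site, so after positions 42, 76, 136, 147.
Circular molecule, 4 cuts → 4 fragments:
  43–76 → 34 bp
  77–136 → 60 bp
  137–147 → 11 bp
  148–156 then 1–42 → 9 + 42 = 51 bp
Sorted largest to smallest: 60, 51, 34, 11 bp.

60, 51, 34, 11 bp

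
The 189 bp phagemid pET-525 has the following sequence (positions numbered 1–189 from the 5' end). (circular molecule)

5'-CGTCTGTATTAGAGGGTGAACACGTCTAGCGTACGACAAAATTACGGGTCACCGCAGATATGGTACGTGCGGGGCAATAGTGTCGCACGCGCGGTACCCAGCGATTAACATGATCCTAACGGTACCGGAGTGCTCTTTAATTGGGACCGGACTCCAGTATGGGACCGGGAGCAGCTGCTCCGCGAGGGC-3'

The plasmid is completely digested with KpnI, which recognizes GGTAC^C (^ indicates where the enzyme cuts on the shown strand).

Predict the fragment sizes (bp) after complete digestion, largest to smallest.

KpnI sites (GGTACC) start at positions 93, 121.
KpnI cuts after base 5 of each site (before the last base), so after positions 97, 125.
Circular molecule, 2 cuts → 2 fragments:
  98–125 → 28 bp
  126–189 then 1–97 → 64 + 97 = 161 bp
Sorted largest to smallest: 161, 28 bp.

161, 28 bp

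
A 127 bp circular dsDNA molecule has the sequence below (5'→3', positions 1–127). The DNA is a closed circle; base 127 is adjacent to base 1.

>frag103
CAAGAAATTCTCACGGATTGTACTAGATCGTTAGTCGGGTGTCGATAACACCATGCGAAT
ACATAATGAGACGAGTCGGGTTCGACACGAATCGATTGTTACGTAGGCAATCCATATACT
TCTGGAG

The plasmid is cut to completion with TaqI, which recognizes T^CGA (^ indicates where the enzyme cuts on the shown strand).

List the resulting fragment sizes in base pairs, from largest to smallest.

77, 40, 10 bp

TaqI sites (TCGA) start at positions 42, 82, 92.
TaqI cuts after the first base of each site, so after positions 42, 82, 92.
Circular molecule, 3 cuts → 3 fragments:
  43–82 → 40 bp
  83–92 → 10 bp
  93–127 then 1–42 → 35 + 42 = 77 bp
Sorted largest to smallest: 77, 40, 10 bp.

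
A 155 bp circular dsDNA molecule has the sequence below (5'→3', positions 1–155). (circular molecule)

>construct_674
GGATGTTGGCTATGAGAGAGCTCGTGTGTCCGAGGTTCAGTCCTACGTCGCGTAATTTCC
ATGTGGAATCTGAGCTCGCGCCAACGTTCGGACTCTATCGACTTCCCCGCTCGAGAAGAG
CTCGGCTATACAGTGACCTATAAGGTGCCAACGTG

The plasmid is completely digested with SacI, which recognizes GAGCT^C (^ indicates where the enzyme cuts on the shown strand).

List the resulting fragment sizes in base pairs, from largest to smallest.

SacI sites (GAGCTC) start at positions 18, 72, 118.
SacI cuts after base 5 of each site (before the last base), so after positions 22, 76, 122.
Circular molecule, 3 cuts → 3 fragments:
  23–76 → 54 bp
  77–122 → 46 bp
  123–155 then 1–22 → 33 + 22 = 55 bp
Sorted largest to smallest: 55, 54, 46 bp.

55, 54, 46 bp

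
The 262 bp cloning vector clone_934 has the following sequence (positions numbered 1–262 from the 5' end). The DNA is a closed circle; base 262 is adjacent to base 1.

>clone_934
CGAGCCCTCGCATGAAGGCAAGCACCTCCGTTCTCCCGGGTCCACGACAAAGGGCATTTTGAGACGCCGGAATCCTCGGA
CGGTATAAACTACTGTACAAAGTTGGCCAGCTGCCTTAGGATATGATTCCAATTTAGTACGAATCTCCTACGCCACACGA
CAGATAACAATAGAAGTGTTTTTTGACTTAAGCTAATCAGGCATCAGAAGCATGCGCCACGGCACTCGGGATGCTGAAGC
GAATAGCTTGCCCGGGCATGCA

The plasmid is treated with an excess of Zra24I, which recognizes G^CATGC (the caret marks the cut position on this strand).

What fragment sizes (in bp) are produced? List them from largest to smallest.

Zra24I sites (GCATGC) start at positions 210, 256.
Zra24I cuts after the first base of each site, so after positions 210, 256.
Circular molecule, 2 cuts → 2 fragments:
  211–256 → 46 bp
  257–262 then 1–210 → 6 + 210 = 216 bp
Sorted largest to smallest: 216, 46 bp.

216, 46 bp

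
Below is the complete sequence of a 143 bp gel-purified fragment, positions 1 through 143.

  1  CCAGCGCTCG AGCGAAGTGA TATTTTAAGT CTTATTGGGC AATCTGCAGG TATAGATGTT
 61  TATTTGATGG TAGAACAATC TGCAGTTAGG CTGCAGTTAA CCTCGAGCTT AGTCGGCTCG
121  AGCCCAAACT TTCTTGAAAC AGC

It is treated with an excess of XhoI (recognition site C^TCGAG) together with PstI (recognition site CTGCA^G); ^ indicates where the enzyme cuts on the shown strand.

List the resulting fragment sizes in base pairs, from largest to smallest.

41, 36, 26, 15, 11, 7, 7 bp

XhoI sites (CTCGAG) start at positions 7, 102, 117.
XhoI cuts after the first base of each site, so after positions 7, 102, 117.
PstI sites (CTGCAG) start at positions 44, 80, 91.
PstI cuts after base 5 of each site (before the last base), so after positions 48, 84, 95.
Combined cut positions: 7, 48, 84, 95, 102, 117.
Linear molecule, 6 cuts → 7 fragments:
  1–7 → 7 bp
  8–48 → 41 bp
  49–84 → 36 bp
  85–95 → 11 bp
  96–102 → 7 bp
  103–117 → 15 bp
  118–143 → 26 bp
Sorted largest to smallest: 41, 36, 26, 15, 11, 7, 7 bp.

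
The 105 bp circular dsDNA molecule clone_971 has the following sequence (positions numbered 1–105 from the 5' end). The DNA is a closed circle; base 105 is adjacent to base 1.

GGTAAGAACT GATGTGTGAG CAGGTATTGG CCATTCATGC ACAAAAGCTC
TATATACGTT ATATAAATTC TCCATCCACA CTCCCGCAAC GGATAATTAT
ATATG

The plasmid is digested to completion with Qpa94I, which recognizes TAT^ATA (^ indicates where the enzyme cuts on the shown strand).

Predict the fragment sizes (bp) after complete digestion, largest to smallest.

Qpa94I sites (TATATA) start at positions 51, 60, 98.
Qpa94I cuts after base 3 of each site, so after positions 53, 62, 100.
Circular molecule, 3 cuts → 3 fragments:
  54–62 → 9 bp
  63–100 → 38 bp
  101–105 then 1–53 → 5 + 53 = 58 bp
Sorted largest to smallest: 58, 38, 9 bp.

58, 38, 9 bp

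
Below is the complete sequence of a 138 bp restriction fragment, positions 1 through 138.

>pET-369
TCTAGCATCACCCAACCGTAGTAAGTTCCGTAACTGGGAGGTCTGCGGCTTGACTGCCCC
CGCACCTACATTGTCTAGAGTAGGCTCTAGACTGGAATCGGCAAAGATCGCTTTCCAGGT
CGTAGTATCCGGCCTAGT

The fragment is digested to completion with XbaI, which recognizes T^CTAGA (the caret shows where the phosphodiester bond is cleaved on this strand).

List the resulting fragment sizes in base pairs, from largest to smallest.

74, 52, 12 bp

XbaI sites (TCTAGA) start at positions 74, 86.
XbaI cuts after the first base of each site, so after positions 74, 86.
Linear molecule, 2 cuts → 3 fragments:
  1–74 → 74 bp
  75–86 → 12 bp
  87–138 → 52 bp
Sorted largest to smallest: 74, 52, 12 bp.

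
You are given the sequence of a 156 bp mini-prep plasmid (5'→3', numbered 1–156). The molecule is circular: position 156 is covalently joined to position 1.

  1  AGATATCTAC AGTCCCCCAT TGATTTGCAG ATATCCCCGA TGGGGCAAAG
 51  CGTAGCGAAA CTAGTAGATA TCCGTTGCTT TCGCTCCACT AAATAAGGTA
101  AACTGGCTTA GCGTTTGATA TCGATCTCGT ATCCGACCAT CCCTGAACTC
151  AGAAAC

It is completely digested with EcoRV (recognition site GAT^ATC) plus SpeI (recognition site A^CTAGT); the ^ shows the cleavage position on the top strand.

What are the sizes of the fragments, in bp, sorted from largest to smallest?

50, 41, 28, 28, 9 bp

EcoRV sites (GATATC) start at positions 2, 30, 67, 117.
EcoRV cuts after base 3 of each site, so after positions 4, 32, 69, 119.
The SpeI site (ACTAGT) starts at position 60.
SpeI cuts after the first base of each site, so after position 60.
Combined cut positions: 4, 32, 60, 69, 119.
Circular molecule, 5 cuts → 5 fragments:
  5–32 → 28 bp
  33–60 → 28 bp
  61–69 → 9 bp
  70–119 → 50 bp
  120–156 then 1–4 → 37 + 4 = 41 bp
Sorted largest to smallest: 50, 41, 28, 28, 9 bp.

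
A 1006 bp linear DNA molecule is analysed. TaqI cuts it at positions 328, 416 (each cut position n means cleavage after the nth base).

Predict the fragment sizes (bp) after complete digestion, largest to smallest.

590, 328, 88 bp

Linear molecule, 2 cuts → 3 fragments:
  328 − 0 = 328 bp
  416 − 328 = 88 bp
  1006 − 416 = 590 bp
Sorted largest to smallest: 590, 328, 88 bp.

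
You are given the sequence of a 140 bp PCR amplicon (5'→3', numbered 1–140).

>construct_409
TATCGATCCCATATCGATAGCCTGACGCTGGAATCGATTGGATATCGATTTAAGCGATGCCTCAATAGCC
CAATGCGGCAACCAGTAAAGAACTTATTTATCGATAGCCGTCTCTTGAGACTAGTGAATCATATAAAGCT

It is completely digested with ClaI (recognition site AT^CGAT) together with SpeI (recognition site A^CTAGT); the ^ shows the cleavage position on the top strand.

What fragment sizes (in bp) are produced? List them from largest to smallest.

56, 20, 20, 19, 11, 11, 3 bp

ClaI sites (ATCGAT) start at positions 2, 13, 33, 44, 100.
ClaI cuts after base 2 of each site, so after positions 3, 14, 34, 45, 101.
The SpeI site (ACTAGT) starts at position 120.
SpeI cuts after the first base of each site, so after position 120.
Combined cut positions: 3, 14, 34, 45, 101, 120.
Linear molecule, 6 cuts → 7 fragments:
  1–3 → 3 bp
  4–14 → 11 bp
  15–34 → 20 bp
  35–45 → 11 bp
  46–101 → 56 bp
  102–120 → 19 bp
  121–140 → 20 bp
Sorted largest to smallest: 56, 20, 20, 19, 11, 11, 3 bp.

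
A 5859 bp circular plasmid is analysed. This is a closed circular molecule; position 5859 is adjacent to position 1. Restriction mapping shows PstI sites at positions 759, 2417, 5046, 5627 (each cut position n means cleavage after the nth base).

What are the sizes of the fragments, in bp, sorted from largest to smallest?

Circular molecule, 4 cuts → 4 fragments:
  2417 − 759 = 1658 bp
  5046 − 2417 = 2629 bp
  5627 − 5046 = 581 bp
  wrap: 5859 − 5627 + 759 = 991 bp
Sorted largest to smallest: 2629, 1658, 991, 581 bp.

2629, 1658, 991, 581 bp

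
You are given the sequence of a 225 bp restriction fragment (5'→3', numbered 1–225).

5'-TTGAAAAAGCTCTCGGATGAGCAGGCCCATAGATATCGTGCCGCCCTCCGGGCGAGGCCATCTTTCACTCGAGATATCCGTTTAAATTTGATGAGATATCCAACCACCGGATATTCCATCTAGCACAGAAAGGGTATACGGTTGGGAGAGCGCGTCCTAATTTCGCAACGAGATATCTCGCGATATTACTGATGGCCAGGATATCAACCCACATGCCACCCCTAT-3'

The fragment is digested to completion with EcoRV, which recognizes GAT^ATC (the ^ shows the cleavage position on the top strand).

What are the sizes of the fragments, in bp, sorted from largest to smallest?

EcoRV sites (GATATC) start at positions 32, 73, 95, 172, 200.
EcoRV cuts after base 3 of each site, so after positions 34, 75, 97, 174, 202.
Linear molecule, 5 cuts → 6 fragments:
  1–34 → 34 bp
  35–75 → 41 bp
  76–97 → 22 bp
  98–174 → 77 bp
  175–202 → 28 bp
  203–225 → 23 bp
Sorted largest to smallest: 77, 41, 34, 28, 23, 22 bp.

77, 41, 34, 28, 23, 22 bp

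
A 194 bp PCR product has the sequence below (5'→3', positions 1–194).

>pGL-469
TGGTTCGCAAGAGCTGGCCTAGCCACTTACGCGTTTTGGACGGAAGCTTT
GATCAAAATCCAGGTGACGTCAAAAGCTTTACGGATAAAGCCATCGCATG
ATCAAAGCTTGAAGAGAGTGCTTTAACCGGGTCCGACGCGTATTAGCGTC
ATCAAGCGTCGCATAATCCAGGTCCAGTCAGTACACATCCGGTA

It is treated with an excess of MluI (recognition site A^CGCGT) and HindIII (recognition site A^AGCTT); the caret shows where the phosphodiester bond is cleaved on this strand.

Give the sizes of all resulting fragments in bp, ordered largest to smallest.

58, 31, 31, 30, 29, 15 bp

MluI sites (ACGCGT) start at positions 29, 136.
MluI cuts after the first base of each site, so after positions 29, 136.
HindIII sites (AAGCTT) start at positions 44, 74, 105.
HindIII cuts after the first base of each site, so after positions 44, 74, 105.
Combined cut positions: 29, 44, 74, 105, 136.
Linear molecule, 5 cuts → 6 fragments:
  1–29 → 29 bp
  30–44 → 15 bp
  45–74 → 30 bp
  75–105 → 31 bp
  106–136 → 31 bp
  137–194 → 58 bp
Sorted largest to smallest: 58, 31, 31, 30, 29, 15 bp.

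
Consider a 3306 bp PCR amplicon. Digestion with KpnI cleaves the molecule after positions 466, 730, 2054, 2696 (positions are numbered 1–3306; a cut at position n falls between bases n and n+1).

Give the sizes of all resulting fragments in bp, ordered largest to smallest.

Linear molecule, 4 cuts → 5 fragments:
  466 − 0 = 466 bp
  730 − 466 = 264 bp
  2054 − 730 = 1324 bp
  2696 − 2054 = 642 bp
  3306 − 2696 = 610 bp
Sorted largest to smallest: 1324, 642, 610, 466, 264 bp.

1324, 642, 610, 466, 264 bp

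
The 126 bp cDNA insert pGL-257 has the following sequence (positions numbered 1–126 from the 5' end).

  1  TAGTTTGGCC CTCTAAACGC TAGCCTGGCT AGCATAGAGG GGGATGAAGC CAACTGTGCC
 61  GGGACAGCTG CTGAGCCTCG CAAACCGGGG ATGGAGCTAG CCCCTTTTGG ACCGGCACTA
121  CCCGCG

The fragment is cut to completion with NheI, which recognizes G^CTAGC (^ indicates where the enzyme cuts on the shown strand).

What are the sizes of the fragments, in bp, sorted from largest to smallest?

68, 30, 19, 9 bp

NheI sites (GCTAGC) start at positions 19, 28, 96.
NheI cuts after the first base of each site, so after positions 19, 28, 96.
Linear molecule, 3 cuts → 4 fragments:
  1–19 → 19 bp
  20–28 → 9 bp
  29–96 → 68 bp
  97–126 → 30 bp
Sorted largest to smallest: 68, 30, 19, 9 bp.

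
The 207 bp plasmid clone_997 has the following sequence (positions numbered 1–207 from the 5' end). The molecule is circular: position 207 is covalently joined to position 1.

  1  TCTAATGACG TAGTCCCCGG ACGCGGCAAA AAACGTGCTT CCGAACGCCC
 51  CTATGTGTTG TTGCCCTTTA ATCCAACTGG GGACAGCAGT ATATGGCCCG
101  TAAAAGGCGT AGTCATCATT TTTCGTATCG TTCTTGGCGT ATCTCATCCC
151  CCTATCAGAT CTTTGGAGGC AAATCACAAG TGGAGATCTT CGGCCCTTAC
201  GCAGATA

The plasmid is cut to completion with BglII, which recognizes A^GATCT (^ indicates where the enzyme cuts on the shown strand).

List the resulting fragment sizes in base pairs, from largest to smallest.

BglII sites (AGATCT) start at positions 157, 184.
BglII cuts after the first base of each site, so after positions 157, 184.
Circular molecule, 2 cuts → 2 fragments:
  158–184 → 27 bp
  185–207 then 1–157 → 23 + 157 = 180 bp
Sorted largest to smallest: 180, 27 bp.

180, 27 bp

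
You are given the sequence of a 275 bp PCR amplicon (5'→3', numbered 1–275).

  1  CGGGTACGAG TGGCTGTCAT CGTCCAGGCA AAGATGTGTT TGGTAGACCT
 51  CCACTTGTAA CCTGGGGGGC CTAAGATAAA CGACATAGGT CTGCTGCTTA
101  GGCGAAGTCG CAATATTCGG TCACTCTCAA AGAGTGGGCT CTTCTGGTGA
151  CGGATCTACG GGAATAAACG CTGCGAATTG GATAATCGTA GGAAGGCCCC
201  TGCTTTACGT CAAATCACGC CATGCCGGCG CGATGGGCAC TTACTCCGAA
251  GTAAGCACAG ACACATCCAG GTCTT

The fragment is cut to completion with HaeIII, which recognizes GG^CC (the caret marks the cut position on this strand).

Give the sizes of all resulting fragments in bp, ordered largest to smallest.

127, 79, 69 bp

HaeIII sites (GGCC) start at positions 68, 195.
HaeIII cuts after base 2 of each site, so after positions 69, 196.
Linear molecule, 2 cuts → 3 fragments:
  1–69 → 69 bp
  70–196 → 127 bp
  197–275 → 79 bp
Sorted largest to smallest: 127, 79, 69 bp.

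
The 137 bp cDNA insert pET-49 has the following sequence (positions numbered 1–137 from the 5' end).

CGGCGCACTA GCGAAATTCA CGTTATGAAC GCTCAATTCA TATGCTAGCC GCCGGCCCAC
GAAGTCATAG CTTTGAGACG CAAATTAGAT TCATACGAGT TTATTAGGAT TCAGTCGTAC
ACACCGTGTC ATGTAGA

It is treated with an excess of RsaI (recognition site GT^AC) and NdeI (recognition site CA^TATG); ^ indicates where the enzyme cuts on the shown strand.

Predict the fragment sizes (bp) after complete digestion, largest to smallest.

The RsaI site (GTAC) starts at position 117.
RsaI cuts after base 2 of each site, so after position 118.
The NdeI site (CATATG) starts at position 39.
NdeI cuts after base 2 of each site, so after position 40.
Combined cut positions: 40, 118.
Linear molecule, 2 cuts → 3 fragments:
  1–40 → 40 bp
  41–118 → 78 bp
  119–137 → 19 bp
Sorted largest to smallest: 78, 40, 19 bp.

78, 40, 19 bp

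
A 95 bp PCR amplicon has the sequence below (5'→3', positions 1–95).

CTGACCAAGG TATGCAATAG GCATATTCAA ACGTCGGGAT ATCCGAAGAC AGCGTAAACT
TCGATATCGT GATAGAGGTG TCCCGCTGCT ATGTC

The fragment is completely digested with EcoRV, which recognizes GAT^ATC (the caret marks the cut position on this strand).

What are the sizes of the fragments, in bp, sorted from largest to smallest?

40, 30, 25 bp

EcoRV sites (GATATC) start at positions 38, 63.
EcoRV cuts after base 3 of each site, so after positions 40, 65.
Linear molecule, 2 cuts → 3 fragments:
  1–40 → 40 bp
  41–65 → 25 bp
  66–95 → 30 bp
Sorted largest to smallest: 40, 30, 25 bp.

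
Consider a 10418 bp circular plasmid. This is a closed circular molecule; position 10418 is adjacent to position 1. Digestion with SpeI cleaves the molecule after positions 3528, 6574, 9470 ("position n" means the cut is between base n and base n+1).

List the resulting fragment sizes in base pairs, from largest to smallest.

4476, 3046, 2896 bp

Circular molecule, 3 cuts → 3 fragments:
  6574 − 3528 = 3046 bp
  9470 − 6574 = 2896 bp
  wrap: 10418 − 9470 + 3528 = 4476 bp
Sorted largest to smallest: 4476, 3046, 2896 bp.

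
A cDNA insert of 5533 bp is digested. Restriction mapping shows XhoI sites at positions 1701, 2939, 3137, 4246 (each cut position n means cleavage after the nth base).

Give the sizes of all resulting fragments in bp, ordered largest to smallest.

1701, 1287, 1238, 1109, 198 bp

Linear molecule, 4 cuts → 5 fragments:
  1701 − 0 = 1701 bp
  2939 − 1701 = 1238 bp
  3137 − 2939 = 198 bp
  4246 − 3137 = 1109 bp
  5533 − 4246 = 1287 bp
Sorted largest to smallest: 1701, 1287, 1238, 1109, 198 bp.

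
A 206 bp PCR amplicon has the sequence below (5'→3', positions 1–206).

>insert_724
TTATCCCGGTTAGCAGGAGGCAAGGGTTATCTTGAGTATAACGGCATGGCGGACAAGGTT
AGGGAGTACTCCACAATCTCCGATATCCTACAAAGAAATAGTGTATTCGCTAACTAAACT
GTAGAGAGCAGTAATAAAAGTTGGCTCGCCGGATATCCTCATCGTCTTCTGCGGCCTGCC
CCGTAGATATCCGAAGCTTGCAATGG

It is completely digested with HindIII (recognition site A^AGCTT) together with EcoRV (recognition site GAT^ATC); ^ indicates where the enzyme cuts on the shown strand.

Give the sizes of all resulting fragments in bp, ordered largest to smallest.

84, 70, 34, 12, 6 bp

The HindIII site (AAGCTT) starts at position 194.
HindIII cuts after the first base of each site, so after position 194.
EcoRV sites (GATATC) start at positions 82, 152, 186.
EcoRV cuts after base 3 of each site, so after positions 84, 154, 188.
Combined cut positions: 84, 154, 188, 194.
Linear molecule, 4 cuts → 5 fragments:
  1–84 → 84 bp
  85–154 → 70 bp
  155–188 → 34 bp
  189–194 → 6 bp
  195–206 → 12 bp
Sorted largest to smallest: 84, 70, 34, 12, 6 bp.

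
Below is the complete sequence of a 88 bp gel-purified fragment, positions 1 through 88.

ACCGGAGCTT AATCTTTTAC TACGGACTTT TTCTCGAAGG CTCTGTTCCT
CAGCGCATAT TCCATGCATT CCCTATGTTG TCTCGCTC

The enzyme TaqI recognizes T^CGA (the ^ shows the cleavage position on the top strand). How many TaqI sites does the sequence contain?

1

TCGA occurs starting at position 34.
TaqI cuts at 1 site.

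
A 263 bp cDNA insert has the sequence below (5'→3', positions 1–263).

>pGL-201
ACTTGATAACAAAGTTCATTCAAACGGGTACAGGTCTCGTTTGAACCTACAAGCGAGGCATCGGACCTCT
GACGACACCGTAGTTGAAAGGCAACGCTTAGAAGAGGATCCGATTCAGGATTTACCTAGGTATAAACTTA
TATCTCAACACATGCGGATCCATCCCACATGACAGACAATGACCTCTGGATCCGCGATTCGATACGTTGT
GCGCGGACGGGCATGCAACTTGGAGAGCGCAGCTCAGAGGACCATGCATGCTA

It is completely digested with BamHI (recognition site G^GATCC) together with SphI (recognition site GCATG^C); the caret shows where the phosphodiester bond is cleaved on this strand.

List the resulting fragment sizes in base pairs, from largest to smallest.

106, 50, 37, 35, 32, 3 bp

BamHI sites (GGATCC) start at positions 106, 156, 188.
BamHI cuts after the first base of each site, so after positions 106, 156, 188.
SphI sites (GCATGC) start at positions 221, 256.
SphI cuts after base 5 of each site (before the last base), so after positions 225, 260.
Combined cut positions: 106, 156, 188, 225, 260.
Linear molecule, 5 cuts → 6 fragments:
  1–106 → 106 bp
  107–156 → 50 bp
  157–188 → 32 bp
  189–225 → 37 bp
  226–260 → 35 bp
  261–263 → 3 bp
Sorted largest to smallest: 106, 50, 37, 35, 32, 3 bp.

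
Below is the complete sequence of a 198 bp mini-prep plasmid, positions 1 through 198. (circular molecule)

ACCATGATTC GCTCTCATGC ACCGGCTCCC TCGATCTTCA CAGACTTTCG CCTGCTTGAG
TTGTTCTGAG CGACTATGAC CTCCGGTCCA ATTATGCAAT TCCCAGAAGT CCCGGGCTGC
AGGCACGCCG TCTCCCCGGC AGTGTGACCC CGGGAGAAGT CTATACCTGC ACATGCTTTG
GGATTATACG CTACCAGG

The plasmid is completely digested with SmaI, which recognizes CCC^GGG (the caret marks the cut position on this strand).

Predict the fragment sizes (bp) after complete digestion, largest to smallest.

160, 38 bp

SmaI sites (CCCGGG) start at positions 111, 149.
SmaI cuts after base 3 of each site, so after positions 113, 151.
Circular molecule, 2 cuts → 2 fragments:
  114–151 → 38 bp
  152–198 then 1–113 → 47 + 113 = 160 bp
Sorted largest to smallest: 160, 38 bp.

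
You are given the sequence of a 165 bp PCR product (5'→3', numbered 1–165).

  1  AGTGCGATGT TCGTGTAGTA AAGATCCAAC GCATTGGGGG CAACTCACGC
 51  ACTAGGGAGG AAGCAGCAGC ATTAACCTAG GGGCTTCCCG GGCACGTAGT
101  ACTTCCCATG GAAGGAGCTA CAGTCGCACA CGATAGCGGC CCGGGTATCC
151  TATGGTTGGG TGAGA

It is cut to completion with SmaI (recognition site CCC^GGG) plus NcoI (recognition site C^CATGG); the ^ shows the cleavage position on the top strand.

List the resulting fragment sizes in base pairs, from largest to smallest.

SmaI sites (CCCGGG) start at positions 87, 140.
SmaI cuts after base 3 of each site, so after positions 89, 142.
The NcoI site (CCATGG) starts at position 106.
NcoI cuts after the first base of each site, so after position 106.
Combined cut positions: 89, 106, 142.
Linear molecule, 3 cuts → 4 fragments:
  1–89 → 89 bp
  90–106 → 17 bp
  107–142 → 36 bp
  143–165 → 23 bp
Sorted largest to smallest: 89, 36, 23, 17 bp.

89, 36, 23, 17 bp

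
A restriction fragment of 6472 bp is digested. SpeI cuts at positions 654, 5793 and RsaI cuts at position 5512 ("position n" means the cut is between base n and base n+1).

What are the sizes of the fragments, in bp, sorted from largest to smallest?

4858, 679, 654, 281 bp

Combined cut positions (sorted): 654, 5512, 5793.
Linear molecule, 3 cuts → 4 fragments:
  654 − 0 = 654 bp
  5512 − 654 = 4858 bp
  5793 − 5512 = 281 bp
  6472 − 5793 = 679 bp
Sorted largest to smallest: 4858, 679, 654, 281 bp.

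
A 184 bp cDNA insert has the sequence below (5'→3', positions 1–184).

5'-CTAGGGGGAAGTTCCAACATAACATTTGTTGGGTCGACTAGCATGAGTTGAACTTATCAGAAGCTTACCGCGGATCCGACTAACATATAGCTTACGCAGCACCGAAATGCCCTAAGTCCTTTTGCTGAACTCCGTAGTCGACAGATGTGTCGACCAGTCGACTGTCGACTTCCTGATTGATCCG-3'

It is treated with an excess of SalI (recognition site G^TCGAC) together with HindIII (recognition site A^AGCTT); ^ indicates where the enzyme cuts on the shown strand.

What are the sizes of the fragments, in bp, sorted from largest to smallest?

76, 33, 28, 20, 12, 8, 7 bp

SalI sites (GTCGAC) start at positions 33, 137, 149, 157, 164.
SalI cuts after the first base of each site, so after positions 33, 137, 149, 157, 164.
The HindIII site (AAGCTT) starts at position 61.
HindIII cuts after the first base of each site, so after position 61.
Combined cut positions: 33, 61, 137, 149, 157, 164.
Linear molecule, 6 cuts → 7 fragments:
  1–33 → 33 bp
  34–61 → 28 bp
  62–137 → 76 bp
  138–149 → 12 bp
  150–157 → 8 bp
  158–164 → 7 bp
  165–184 → 20 bp
Sorted largest to smallest: 76, 33, 28, 20, 12, 8, 7 bp.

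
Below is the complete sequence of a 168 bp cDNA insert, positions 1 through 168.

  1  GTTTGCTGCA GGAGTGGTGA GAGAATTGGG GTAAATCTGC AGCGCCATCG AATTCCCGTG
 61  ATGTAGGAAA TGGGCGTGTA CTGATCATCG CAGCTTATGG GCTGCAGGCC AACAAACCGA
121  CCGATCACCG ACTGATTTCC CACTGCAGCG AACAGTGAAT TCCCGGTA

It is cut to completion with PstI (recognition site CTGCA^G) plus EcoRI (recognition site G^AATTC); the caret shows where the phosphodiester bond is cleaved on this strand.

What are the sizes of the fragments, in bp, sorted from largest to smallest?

56, 41, 31, 11, 10, 10, 9 bp

PstI sites (CTGCAG) start at positions 6, 37, 102, 143.
PstI cuts after base 5 of each site (before the last base), so after positions 10, 41, 106, 147.
EcoRI sites (GAATTC) start at positions 50, 157.
EcoRI cuts after the first base of each site, so after positions 50, 157.
Combined cut positions: 10, 41, 50, 106, 147, 157.
Linear molecule, 6 cuts → 7 fragments:
  1–10 → 10 bp
  11–41 → 31 bp
  42–50 → 9 bp
  51–106 → 56 bp
  107–147 → 41 bp
  148–157 → 10 bp
  158–168 → 11 bp
Sorted largest to smallest: 56, 41, 31, 11, 10, 10, 9 bp.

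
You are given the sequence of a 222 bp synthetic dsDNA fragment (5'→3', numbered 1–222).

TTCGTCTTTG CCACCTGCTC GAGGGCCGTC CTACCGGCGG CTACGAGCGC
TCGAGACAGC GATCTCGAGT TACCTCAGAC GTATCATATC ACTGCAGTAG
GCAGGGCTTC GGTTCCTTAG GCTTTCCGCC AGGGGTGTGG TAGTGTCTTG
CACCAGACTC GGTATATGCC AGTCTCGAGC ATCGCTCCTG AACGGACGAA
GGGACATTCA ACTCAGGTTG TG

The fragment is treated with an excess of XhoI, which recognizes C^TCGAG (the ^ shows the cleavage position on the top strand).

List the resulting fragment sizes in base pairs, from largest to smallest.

XhoI sites (CTCGAG) start at positions 18, 50, 64, 174.
XhoI cuts after the first base of each site, so after positions 18, 50, 64, 174.
Linear molecule, 4 cuts → 5 fragments:
  1–18 → 18 bp
  19–50 → 32 bp
  51–64 → 14 bp
  65–174 → 110 bp
  175–222 → 48 bp
Sorted largest to smallest: 110, 48, 32, 18, 14 bp.

110, 48, 32, 18, 14 bp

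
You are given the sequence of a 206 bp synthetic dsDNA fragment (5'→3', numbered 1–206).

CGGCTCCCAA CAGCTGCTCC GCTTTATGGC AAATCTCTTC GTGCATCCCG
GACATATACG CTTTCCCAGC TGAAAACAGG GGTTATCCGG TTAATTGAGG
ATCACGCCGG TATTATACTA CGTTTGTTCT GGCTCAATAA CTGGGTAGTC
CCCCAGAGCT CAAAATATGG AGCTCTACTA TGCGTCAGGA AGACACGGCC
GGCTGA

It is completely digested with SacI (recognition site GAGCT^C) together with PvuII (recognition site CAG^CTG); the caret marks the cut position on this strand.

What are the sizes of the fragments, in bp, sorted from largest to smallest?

SacI sites (GAGCTC) start at positions 156, 170.
SacI cuts after base 5 of each site (before the last base), so after positions 160, 174.
PvuII sites (CAGCTG) start at positions 11, 67.
PvuII cuts after base 3 of each site, so after positions 13, 69.
Combined cut positions: 13, 69, 160, 174.
Linear molecule, 4 cuts → 5 fragments:
  1–13 → 13 bp
  14–69 → 56 bp
  70–160 → 91 bp
  161–174 → 14 bp
  175–206 → 32 bp
Sorted largest to smallest: 91, 56, 32, 14, 13 bp.

91, 56, 32, 14, 13 bp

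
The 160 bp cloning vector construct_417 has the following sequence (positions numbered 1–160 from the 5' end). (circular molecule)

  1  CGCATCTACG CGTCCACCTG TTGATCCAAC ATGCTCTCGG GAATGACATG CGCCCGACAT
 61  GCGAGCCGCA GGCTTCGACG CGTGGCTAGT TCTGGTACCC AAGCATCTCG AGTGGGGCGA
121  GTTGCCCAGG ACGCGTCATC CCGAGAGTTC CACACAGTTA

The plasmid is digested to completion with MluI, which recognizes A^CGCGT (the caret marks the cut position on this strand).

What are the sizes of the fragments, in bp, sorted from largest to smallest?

MluI sites (ACGCGT) start at positions 8, 78, 131.
MluI cuts after the first base of each site, so after positions 8, 78, 131.
Circular molecule, 3 cuts → 3 fragments:
  9–78 → 70 bp
  79–131 → 53 bp
  132–160 then 1–8 → 29 + 8 = 37 bp
Sorted largest to smallest: 70, 53, 37 bp.

70, 53, 37 bp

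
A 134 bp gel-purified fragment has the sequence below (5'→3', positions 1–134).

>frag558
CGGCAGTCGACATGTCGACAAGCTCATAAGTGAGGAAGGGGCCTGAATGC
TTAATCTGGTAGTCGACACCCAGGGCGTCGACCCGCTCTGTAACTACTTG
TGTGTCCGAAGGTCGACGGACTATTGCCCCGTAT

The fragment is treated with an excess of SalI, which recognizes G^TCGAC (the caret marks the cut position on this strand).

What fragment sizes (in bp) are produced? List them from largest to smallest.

48, 35, 22, 15, 8, 6 bp

SalI sites (GTCGAC) start at positions 6, 14, 62, 77, 112.
SalI cuts after the first base of each site, so after positions 6, 14, 62, 77, 112.
Linear molecule, 5 cuts → 6 fragments:
  1–6 → 6 bp
  7–14 → 8 bp
  15–62 → 48 bp
  63–77 → 15 bp
  78–112 → 35 bp
  113–134 → 22 bp
Sorted largest to smallest: 48, 35, 22, 15, 8, 6 bp.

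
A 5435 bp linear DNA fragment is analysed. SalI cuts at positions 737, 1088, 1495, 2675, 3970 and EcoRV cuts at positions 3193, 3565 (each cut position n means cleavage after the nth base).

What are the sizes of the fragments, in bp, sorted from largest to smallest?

1465, 1180, 737, 518, 407, 405, 372, 351 bp

Combined cut positions (sorted): 737, 1088, 1495, 2675, 3193, 3565, 3970.
Linear molecule, 7 cuts → 8 fragments:
  737 − 0 = 737 bp
  1088 − 737 = 351 bp
  1495 − 1088 = 407 bp
  2675 − 1495 = 1180 bp
  3193 − 2675 = 518 bp
  3565 − 3193 = 372 bp
  3970 − 3565 = 405 bp
  5435 − 3970 = 1465 bp
Sorted largest to smallest: 1465, 1180, 737, 518, 407, 405, 372, 351 bp.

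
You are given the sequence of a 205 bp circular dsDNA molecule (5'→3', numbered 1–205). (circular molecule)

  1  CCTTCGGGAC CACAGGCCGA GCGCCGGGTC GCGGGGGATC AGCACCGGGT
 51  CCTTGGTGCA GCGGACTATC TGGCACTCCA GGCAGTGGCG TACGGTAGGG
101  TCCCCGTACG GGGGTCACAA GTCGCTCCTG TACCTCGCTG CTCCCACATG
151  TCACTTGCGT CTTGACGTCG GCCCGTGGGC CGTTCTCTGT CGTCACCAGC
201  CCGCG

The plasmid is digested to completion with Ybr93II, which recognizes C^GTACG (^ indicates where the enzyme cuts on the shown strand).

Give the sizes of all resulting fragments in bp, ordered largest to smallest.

Ybr93II sites (CGTACG) start at positions 89, 105.
Ybr93II cuts after the first base of each site, so after positions 89, 105.
Circular molecule, 2 cuts → 2 fragments:
  90–105 → 16 bp
  106–205 then 1–89 → 100 + 89 = 189 bp
Sorted largest to smallest: 189, 16 bp.

189, 16 bp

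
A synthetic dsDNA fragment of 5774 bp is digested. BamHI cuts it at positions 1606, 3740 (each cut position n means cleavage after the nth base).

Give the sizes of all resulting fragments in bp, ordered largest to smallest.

2134, 2034, 1606 bp

Linear molecule, 2 cuts → 3 fragments:
  1606 − 0 = 1606 bp
  3740 − 1606 = 2134 bp
  5774 − 3740 = 2034 bp
Sorted largest to smallest: 2134, 2034, 1606 bp.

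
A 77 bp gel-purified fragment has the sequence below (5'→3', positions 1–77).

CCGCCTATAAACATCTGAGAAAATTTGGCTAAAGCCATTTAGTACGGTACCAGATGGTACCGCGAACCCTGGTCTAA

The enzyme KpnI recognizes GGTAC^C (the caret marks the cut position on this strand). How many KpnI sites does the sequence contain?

GGTACC occurs starting at positions 46, 56.
KpnI cuts at 2 sites.

2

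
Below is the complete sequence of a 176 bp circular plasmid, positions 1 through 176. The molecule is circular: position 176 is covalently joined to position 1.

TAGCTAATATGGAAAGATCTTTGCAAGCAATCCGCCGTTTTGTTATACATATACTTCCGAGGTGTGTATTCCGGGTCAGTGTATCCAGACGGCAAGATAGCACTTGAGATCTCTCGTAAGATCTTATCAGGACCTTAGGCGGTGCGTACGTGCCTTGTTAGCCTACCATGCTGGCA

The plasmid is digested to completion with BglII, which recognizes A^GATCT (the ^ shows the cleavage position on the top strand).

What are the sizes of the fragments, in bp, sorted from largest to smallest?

BglII sites (AGATCT) start at positions 15, 107, 119.
BglII cuts after the first base of each site, so after positions 15, 107, 119.
Circular molecule, 3 cuts → 3 fragments:
  16–107 → 92 bp
  108–119 → 12 bp
  120–176 then 1–15 → 57 + 15 = 72 bp
Sorted largest to smallest: 92, 72, 12 bp.

92, 72, 12 bp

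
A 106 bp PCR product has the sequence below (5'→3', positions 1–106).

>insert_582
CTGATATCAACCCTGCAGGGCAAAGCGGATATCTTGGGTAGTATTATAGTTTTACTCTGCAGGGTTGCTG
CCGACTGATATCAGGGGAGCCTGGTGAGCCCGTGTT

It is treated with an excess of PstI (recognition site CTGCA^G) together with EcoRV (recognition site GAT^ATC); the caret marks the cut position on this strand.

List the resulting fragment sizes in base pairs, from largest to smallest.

PstI sites (CTGCAG) start at positions 13, 57.
PstI cuts after base 5 of each site (before the last base), so after positions 17, 61.
EcoRV sites (GATATC) start at positions 3, 28, 77.
EcoRV cuts after base 3 of each site, so after positions 5, 30, 79.
Combined cut positions: 5, 17, 30, 61, 79.
Linear molecule, 5 cuts → 6 fragments:
  1–5 → 5 bp
  6–17 → 12 bp
  18–30 → 13 bp
  31–61 → 31 bp
  62–79 → 18 bp
  80–106 → 27 bp
Sorted largest to smallest: 31, 27, 18, 13, 12, 5 bp.

31, 27, 18, 13, 12, 5 bp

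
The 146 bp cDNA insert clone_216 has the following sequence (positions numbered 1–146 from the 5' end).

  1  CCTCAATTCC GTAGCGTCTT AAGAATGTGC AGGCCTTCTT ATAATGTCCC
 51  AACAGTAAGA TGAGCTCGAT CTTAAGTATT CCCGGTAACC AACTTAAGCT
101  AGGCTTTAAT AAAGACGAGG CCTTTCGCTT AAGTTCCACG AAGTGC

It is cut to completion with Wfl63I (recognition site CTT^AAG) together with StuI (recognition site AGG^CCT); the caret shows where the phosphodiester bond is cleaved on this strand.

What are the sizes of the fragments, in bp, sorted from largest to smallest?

40, 25, 22, 20, 16, 13, 10 bp

Wfl63I sites (CTTAAG) start at positions 18, 71, 93, 128.
Wfl63I cuts after base 3 of each site, so after positions 20, 73, 95, 130.
StuI sites (AGGCCT) start at positions 31, 118.
StuI cuts after base 3 of each site, so after positions 33, 120.
Combined cut positions: 20, 33, 73, 95, 120, 130.
Linear molecule, 6 cuts → 7 fragments:
  1–20 → 20 bp
  21–33 → 13 bp
  34–73 → 40 bp
  74–95 → 22 bp
  96–120 → 25 bp
  121–130 → 10 bp
  131–146 → 16 bp
Sorted largest to smallest: 40, 25, 22, 20, 16, 13, 10 bp.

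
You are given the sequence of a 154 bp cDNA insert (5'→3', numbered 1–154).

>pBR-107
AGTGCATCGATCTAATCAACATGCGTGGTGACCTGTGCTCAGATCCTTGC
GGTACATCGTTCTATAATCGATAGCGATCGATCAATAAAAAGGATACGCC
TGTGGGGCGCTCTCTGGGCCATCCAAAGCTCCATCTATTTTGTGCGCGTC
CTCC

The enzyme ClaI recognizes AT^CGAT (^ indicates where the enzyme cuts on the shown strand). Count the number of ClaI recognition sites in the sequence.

ATCGAT occurs starting at positions 6, 67, 77.
ClaI cuts at 3 sites.

3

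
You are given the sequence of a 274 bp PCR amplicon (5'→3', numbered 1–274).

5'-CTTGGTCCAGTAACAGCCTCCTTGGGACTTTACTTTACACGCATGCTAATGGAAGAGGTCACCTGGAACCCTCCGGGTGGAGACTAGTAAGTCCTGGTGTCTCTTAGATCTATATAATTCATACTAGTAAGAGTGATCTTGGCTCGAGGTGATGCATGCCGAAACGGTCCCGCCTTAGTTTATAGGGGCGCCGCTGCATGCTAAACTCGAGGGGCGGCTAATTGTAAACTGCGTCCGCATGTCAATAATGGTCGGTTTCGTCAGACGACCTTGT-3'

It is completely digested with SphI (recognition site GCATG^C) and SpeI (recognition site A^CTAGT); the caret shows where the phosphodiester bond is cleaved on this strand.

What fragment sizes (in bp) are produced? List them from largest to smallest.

SphI sites (GCATGC) start at positions 41, 154, 196.
SphI cuts after base 5 of each site (before the last base), so after positions 45, 158, 200.
SpeI sites (ACTAGT) start at positions 83, 123.
SpeI cuts after the first base of each site, so after positions 83, 123.
Combined cut positions: 45, 83, 123, 158, 200.
Linear molecule, 5 cuts → 6 fragments:
  1–45 → 45 bp
  46–83 → 38 bp
  84–123 → 40 bp
  124–158 → 35 bp
  159–200 → 42 bp
  201–274 → 74 bp
Sorted largest to smallest: 74, 45, 42, 40, 38, 35 bp.

74, 45, 42, 40, 38, 35 bp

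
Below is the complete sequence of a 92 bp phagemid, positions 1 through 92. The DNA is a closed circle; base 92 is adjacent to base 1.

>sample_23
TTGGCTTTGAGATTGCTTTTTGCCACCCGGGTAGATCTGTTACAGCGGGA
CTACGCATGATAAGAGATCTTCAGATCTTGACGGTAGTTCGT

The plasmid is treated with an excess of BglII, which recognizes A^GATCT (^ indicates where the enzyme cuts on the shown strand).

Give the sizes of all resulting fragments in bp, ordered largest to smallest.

BglII sites (AGATCT) start at positions 33, 65, 73.
BglII cuts after the first base of each site, so after positions 33, 65, 73.
Circular molecule, 3 cuts → 3 fragments:
  34–65 → 32 bp
  66–73 → 8 bp
  74–92 then 1–33 → 19 + 33 = 52 bp
Sorted largest to smallest: 52, 32, 8 bp.

52, 32, 8 bp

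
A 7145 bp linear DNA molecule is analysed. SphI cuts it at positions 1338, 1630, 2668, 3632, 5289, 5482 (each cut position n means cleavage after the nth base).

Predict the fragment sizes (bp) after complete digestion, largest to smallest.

1663, 1657, 1338, 1038, 964, 292, 193 bp

Linear molecule, 6 cuts → 7 fragments:
  1338 − 0 = 1338 bp
  1630 − 1338 = 292 bp
  2668 − 1630 = 1038 bp
  3632 − 2668 = 964 bp
  5289 − 3632 = 1657 bp
  5482 − 5289 = 193 bp
  7145 − 5482 = 1663 bp
Sorted largest to smallest: 1663, 1657, 1338, 1038, 964, 292, 193 bp.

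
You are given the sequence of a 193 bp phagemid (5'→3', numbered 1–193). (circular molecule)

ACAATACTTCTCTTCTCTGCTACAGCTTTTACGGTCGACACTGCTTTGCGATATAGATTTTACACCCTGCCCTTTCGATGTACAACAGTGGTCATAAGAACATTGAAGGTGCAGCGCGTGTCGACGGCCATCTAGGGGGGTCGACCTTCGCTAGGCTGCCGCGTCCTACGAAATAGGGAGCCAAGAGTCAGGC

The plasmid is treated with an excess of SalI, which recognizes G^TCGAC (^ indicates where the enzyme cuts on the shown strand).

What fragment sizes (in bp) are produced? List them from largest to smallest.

87, 86, 20 bp

SalI sites (GTCGAC) start at positions 34, 120, 140.
SalI cuts after the first base of each site, so after positions 34, 120, 140.
Circular molecule, 3 cuts → 3 fragments:
  35–120 → 86 bp
  121–140 → 20 bp
  141–193 then 1–34 → 53 + 34 = 87 bp
Sorted largest to smallest: 87, 86, 20 bp.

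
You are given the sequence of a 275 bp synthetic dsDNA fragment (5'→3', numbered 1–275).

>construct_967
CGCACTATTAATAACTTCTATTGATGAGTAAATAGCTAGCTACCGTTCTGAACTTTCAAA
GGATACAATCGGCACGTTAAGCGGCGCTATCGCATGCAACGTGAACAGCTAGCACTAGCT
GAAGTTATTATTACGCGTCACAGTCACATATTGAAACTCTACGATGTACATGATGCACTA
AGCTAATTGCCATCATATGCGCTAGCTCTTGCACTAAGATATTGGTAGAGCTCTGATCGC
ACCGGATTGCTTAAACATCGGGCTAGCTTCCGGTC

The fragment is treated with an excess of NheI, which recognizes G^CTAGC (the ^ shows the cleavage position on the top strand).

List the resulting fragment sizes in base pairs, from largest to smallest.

93, 73, 61, 35, 13 bp

NheI sites (GCTAGC) start at positions 35, 108, 201, 262.
NheI cuts after the first base of each site, so after positions 35, 108, 201, 262.
Linear molecule, 4 cuts → 5 fragments:
  1–35 → 35 bp
  36–108 → 73 bp
  109–201 → 93 bp
  202–262 → 61 bp
  263–275 → 13 bp
Sorted largest to smallest: 93, 73, 61, 35, 13 bp.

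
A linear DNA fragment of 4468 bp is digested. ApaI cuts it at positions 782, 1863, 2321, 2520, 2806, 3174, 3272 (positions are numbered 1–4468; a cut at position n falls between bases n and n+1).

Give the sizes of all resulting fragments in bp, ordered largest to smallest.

Linear molecule, 7 cuts → 8 fragments:
  782 − 0 = 782 bp
  1863 − 782 = 1081 bp
  2321 − 1863 = 458 bp
  2520 − 2321 = 199 bp
  2806 − 2520 = 286 bp
  3174 − 2806 = 368 bp
  3272 − 3174 = 98 bp
  4468 − 3272 = 1196 bp
Sorted largest to smallest: 1196, 1081, 782, 458, 368, 286, 199, 98 bp.

1196, 1081, 782, 458, 368, 286, 199, 98 bp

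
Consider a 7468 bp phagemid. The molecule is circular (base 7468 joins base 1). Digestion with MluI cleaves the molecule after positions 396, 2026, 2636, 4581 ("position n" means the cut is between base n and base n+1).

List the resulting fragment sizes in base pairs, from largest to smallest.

3283, 1945, 1630, 610 bp

Circular molecule, 4 cuts → 4 fragments:
  2026 − 396 = 1630 bp
  2636 − 2026 = 610 bp
  4581 − 2636 = 1945 bp
  wrap: 7468 − 4581 + 396 = 3283 bp
Sorted largest to smallest: 3283, 1945, 1630, 610 bp.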